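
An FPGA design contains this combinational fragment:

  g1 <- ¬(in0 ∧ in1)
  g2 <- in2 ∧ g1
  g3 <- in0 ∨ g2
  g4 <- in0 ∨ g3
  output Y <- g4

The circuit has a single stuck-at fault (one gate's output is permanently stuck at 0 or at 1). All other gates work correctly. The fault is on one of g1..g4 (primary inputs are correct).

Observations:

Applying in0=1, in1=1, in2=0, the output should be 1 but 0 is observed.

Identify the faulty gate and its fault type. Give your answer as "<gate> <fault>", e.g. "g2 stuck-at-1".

g4 stuck-at-0

Fault-free values for test 1 (in0=1, in1=1, in2=0): g1=0, g2=0, g3=1, g4=1, giving Y=1. Observed 0.
Test 1: faults giving observed 0 are {g4 stuck-at-0}.
Only g4 stuck-at-0 is consistent with every test.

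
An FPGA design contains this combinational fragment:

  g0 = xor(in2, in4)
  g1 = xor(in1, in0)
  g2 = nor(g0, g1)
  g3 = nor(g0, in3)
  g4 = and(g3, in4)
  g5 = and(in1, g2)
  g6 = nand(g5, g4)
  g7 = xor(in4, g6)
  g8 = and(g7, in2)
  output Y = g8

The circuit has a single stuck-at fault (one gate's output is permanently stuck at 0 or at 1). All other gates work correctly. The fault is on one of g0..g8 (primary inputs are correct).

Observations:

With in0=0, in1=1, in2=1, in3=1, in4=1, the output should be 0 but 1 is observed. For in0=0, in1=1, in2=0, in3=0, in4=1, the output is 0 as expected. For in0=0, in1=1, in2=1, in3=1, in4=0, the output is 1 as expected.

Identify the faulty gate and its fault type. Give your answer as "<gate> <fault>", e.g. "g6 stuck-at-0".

Fault-free values for test 1 (in0=0, in1=1, in2=1, in3=1, in4=1): g0=0, g1=1, g2=0, g3=0, g4=0, g5=0, g6=1, g7=0, g8=0, giving Y=0. Observed 1.
Test 1: faults giving observed 1 are {g6 stuck-at-0, g7 stuck-at-1, g8 stuck-at-1}.
Test 2 (in0=0, in1=1, in2=0, in3=0, in4=1): fault-free g0=1, g1=1, g2=0, g3=0, g4=0, g5=0, g6=1, g7=0, g8=0 → 0; observed 0. Eliminates g8 stuck-at-1.
Test 3 (in0=0, in1=1, in2=1, in3=1, in4=0): fault-free g0=1, g1=1, g2=0, g3=0, g4=0, g5=0, g6=1, g7=1, g8=1 → 1; observed 1. Eliminates g6 stuck-at-0.
Only g7 stuck-at-1 is consistent with every test.

g7 stuck-at-1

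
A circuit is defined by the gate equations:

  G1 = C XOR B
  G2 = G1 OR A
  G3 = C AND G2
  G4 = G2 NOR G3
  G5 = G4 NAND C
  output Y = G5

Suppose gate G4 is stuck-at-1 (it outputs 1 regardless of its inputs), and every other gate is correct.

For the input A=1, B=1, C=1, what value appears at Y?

Propagate with G4 forced: G1=0, G2=1, G3=1, G4=1 [stuck-at-1], G5=0.
So Y = 0. (Without the fault it would be 1.)

0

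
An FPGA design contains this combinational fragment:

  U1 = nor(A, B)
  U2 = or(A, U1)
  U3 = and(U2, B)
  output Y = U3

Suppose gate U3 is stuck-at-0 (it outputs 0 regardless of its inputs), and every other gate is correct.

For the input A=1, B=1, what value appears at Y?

0

Propagate with U3 forced: U1=0, U2=1, U3=0 [stuck-at-0].
So Y = 0. (Without the fault it would be 1.)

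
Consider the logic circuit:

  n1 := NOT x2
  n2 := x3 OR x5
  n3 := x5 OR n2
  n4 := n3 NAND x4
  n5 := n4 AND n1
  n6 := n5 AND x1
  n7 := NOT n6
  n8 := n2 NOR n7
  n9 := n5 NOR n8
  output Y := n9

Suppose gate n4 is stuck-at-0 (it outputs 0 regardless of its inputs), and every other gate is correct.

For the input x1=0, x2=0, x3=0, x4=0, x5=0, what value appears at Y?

1

Propagate with n4 forced: n1=1, n2=0, n3=0, n4=0 [stuck-at-0], n5=0, n6=0, n7=1, n8=0, n9=1.
So Y = 1. (Without the fault it would be 0.)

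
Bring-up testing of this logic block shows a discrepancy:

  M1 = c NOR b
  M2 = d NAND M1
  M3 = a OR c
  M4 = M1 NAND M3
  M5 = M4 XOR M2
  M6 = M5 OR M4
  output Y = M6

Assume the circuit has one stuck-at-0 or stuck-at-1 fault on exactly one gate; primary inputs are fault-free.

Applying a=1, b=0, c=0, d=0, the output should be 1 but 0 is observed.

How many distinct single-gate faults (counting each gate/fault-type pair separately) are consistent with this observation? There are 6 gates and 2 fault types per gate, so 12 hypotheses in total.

Fault-free: M1=1, M2=1, M3=1, M4=0, M5=1, M6=1 → 1. Observed 0.
  M1 stuck-at-0: output 1 ✗
  M1 stuck-at-1: output 1 ✗
  M2 stuck-at-0: output 0 ✓
  M2 stuck-at-1: output 1 ✗
  M3 stuck-at-0: output 1 ✗
  M3 stuck-at-1: output 1 ✗
  M4 stuck-at-0: output 1 ✗
  M4 stuck-at-1: output 1 ✗
  M5 stuck-at-0: output 0 ✓
  M5 stuck-at-1: output 1 ✗
  M6 stuck-at-0: output 0 ✓
  M6 stuck-at-1: output 1 ✗
Consistent faults: {M2 stuck-at-0, M5 stuck-at-0, M6 stuck-at-0} — 3 in all.

3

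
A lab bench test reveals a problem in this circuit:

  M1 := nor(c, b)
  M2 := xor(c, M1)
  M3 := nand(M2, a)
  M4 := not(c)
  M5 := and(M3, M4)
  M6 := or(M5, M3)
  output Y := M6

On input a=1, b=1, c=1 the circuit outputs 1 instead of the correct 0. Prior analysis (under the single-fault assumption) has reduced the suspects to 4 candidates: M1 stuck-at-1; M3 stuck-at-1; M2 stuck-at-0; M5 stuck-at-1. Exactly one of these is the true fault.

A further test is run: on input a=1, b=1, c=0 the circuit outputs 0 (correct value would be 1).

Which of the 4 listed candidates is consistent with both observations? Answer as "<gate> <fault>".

Evaluate each candidate on input a=1, b=1, c=0:
  M1 stuck-at-1: M1=1 [stuck-at-1], M2=1, M3=0, M4=1, M5=0, M6=0 → 0 — matches
  M3 stuck-at-1: M1=0, M2=0, M3=1 [stuck-at-1], M4=1, M5=1, M6=1 → 1 — eliminated
  M2 stuck-at-0: M1=0, M2=0 [stuck-at-0], M3=1, M4=1, M5=1, M6=1 → 1 — eliminated
  M5 stuck-at-1: M1=0, M2=0, M3=1, M4=1, M5=1 [stuck-at-1], M6=1 → 1 — eliminated
Only M1 stuck-at-1 reproduces the observed 0.

M1 stuck-at-1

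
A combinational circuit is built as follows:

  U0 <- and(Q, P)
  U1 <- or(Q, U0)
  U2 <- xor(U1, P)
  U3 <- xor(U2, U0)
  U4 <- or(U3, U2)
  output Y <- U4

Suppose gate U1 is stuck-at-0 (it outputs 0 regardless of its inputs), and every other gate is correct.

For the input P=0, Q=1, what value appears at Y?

0

Propagate with U1 forced: U0=0, U1=0 [stuck-at-0], U2=0, U3=0, U4=0.
So Y = 0. (Without the fault it would be 1.)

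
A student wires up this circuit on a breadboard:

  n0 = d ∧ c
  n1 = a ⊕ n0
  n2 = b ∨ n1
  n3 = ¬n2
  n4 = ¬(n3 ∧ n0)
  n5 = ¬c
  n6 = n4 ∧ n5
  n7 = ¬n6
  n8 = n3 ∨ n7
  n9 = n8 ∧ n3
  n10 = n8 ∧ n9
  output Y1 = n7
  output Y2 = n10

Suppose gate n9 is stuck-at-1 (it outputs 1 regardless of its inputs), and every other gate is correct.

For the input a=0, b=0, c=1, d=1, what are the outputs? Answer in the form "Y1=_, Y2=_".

Y1=1, Y2=1

Propagate with n9 forced: n0=1, n1=1, n2=1, n3=0, n4=1, n5=0, n6=0, n7=1, n8=1, n9=1 [stuck-at-1], n10=1.
So the outputs are Y1=1, Y2=1. (Without the fault they would be Y1=1, Y2=0.)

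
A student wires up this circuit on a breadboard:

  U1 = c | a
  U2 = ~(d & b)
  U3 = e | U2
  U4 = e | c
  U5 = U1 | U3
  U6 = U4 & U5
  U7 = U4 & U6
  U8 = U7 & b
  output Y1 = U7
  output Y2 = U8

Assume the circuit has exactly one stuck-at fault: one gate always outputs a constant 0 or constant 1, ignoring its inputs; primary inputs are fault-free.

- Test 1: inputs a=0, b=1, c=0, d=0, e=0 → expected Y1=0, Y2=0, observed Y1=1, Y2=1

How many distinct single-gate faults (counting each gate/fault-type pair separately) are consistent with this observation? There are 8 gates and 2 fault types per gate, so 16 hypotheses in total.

Fault-free: U1=0, U2=1, U3=1, U4=0, U5=1, U6=0, U7=0, U8=0 → Y1=0, Y2=0. Observed Y1=1, Y2=1.
  U1: none of the 2 fault types match ✗
  U2: none of the 2 fault types match ✗
  U3: none of the 2 fault types match ✗
  U4: stuck-at-1 ✓; others ✗
  U5: none of the 2 fault types match ✗
  U6: none of the 2 fault types match ✗
  U7: stuck-at-1 ✓; others ✗
  U8: none of the 2 fault types match ✗
Consistent faults: {U4 stuck-at-1, U7 stuck-at-1} — 2 in all.

2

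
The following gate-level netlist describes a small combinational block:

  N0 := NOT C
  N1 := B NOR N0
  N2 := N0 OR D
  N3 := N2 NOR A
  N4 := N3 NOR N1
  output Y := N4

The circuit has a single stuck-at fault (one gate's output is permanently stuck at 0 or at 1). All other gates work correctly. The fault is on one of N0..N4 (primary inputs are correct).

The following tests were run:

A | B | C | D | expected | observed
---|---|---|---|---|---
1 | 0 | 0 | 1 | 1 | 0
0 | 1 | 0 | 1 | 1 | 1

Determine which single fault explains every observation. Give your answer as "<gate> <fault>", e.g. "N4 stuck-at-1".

Fault-free values for test 1 (A=1, B=0, C=0, D=1): N0=1, N1=0, N2=1, N3=0, N4=1, giving Y=1. Observed 0.
Test 1: faults giving observed 0 are {N0 stuck-at-0, N1 stuck-at-1, N3 stuck-at-1, N4 stuck-at-0}.
Test 2 (A=0, B=1, C=0, D=1): fault-free N0=1, N1=0, N2=1, N3=0, N4=1 → 1; observed 1. Eliminates N1 stuck-at-1, N3 stuck-at-1, N4 stuck-at-0.
Only N0 stuck-at-0 is consistent with every test.

N0 stuck-at-0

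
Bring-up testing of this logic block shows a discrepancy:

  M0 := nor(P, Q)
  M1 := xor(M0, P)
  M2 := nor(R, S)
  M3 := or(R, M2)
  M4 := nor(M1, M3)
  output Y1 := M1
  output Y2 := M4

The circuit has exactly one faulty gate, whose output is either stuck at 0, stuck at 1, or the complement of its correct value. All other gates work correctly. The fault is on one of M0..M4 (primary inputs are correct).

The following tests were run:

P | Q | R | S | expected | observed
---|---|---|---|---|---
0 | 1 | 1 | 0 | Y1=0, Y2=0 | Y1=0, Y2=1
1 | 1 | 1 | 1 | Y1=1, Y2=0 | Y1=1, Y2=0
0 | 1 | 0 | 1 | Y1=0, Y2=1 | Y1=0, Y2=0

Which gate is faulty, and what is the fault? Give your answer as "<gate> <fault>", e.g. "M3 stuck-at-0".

Fault-free values for test 1 (P=0, Q=1, R=1, S=0): M0=0, M1=0, M2=0, M3=1, M4=0, giving Y1=0, Y2=0. Observed Y1=0, Y2=1.
Test 1: faults giving observed Y1=0, Y2=1 are {M3 stuck-at-0, M3 inverted output, M4 stuck-at-1, M4 inverted output}.
Test 2 (P=1, Q=1, R=1, S=1): fault-free M0=0, M1=1, M2=0, M3=1, M4=0 → Y1=1, Y2=0; observed Y1=1, Y2=0. Eliminates M4 stuck-at-1, M4 inverted output.
Test 3 (P=0, Q=1, R=0, S=1): fault-free M0=0, M1=0, M2=0, M3=0, M4=1 → Y1=0, Y2=1; observed Y1=0, Y2=0. Eliminates M3 stuck-at-0.
Only M3 inverted output is consistent with every test.

M3 inverted output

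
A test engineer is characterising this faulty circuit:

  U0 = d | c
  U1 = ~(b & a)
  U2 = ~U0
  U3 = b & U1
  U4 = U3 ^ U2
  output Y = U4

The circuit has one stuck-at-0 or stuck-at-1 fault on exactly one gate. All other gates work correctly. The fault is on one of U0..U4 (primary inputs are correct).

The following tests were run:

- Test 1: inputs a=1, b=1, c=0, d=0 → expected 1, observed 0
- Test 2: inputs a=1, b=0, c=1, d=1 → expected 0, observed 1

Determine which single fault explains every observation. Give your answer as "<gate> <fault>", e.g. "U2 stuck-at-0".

U3 stuck-at-1

Fault-free values for test 1 (a=1, b=1, c=0, d=0): U0=0, U1=0, U2=1, U3=0, U4=1, giving Y=1. Observed 0.
Test 1: faults giving observed 0 are {U0 stuck-at-1, U1 stuck-at-1, U2 stuck-at-0, U3 stuck-at-1, U4 stuck-at-0}.
Test 2 (a=1, b=0, c=1, d=1): fault-free U0=1, U1=1, U2=0, U3=0, U4=0 → 0; observed 1. Eliminates U0 stuck-at-1, U1 stuck-at-1, U2 stuck-at-0, U4 stuck-at-0.
Only U3 stuck-at-1 is consistent with every test.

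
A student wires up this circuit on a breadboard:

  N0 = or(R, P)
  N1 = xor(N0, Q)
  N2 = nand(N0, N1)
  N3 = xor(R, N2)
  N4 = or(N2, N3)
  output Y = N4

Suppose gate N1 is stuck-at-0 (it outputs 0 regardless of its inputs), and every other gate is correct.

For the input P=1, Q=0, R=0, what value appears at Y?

Propagate with N1 forced: N0=1, N1=0 [stuck-at-0], N2=1, N3=1, N4=1.
So Y = 1. (Without the fault it would be 0.)

1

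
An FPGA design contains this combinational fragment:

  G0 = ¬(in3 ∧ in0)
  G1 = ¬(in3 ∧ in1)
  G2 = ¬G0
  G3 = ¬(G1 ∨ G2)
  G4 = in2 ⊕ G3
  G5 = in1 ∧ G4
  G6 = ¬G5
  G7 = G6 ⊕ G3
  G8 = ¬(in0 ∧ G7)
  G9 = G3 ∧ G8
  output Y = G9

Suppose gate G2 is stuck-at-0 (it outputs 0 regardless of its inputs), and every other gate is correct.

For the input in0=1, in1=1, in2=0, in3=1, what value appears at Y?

Propagate with G2 forced: G0=0, G1=0, G2=0 [stuck-at-0], G3=1, G4=1, G5=1, G6=0, G7=1, G8=0, G9=0.
So Y = 0. (Same as the fault-free value — the fault is masked on this input.)

0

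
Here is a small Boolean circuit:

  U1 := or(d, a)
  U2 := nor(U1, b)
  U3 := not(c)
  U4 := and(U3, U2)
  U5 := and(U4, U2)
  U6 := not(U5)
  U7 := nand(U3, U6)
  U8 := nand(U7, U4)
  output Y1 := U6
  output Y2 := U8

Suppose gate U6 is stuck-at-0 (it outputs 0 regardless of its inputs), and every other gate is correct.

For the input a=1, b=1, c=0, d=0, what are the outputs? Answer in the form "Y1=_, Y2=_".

Y1=0, Y2=1

Propagate with U6 forced: U1=1, U2=0, U3=1, U4=0, U5=0, U6=0 [stuck-at-0], U7=1, U8=1.
So the outputs are Y1=0, Y2=1. (Without the fault they would be Y1=1, Y2=1.)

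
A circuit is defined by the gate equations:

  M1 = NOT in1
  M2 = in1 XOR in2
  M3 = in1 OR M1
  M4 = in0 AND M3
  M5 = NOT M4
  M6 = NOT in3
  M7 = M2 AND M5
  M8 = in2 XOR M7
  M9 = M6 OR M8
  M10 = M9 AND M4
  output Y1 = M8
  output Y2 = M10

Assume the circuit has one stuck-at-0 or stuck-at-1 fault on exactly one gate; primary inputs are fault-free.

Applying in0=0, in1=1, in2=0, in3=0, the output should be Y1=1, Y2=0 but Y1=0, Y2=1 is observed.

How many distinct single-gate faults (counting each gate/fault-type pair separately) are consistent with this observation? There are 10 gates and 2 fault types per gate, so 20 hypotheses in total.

1

Fault-free: M1=0, M2=1, M3=1, M4=0, M5=1, M6=1, M7=1, M8=1, M9=1, M10=0 → Y1=1, Y2=0. Observed Y1=0, Y2=1.
  M1: none of the 2 fault types match ✗
  M2: none of the 2 fault types match ✗
  M3: none of the 2 fault types match ✗
  M4: stuck-at-1 ✓; others ✗
  M5: none of the 2 fault types match ✗
  M6: none of the 2 fault types match ✗
  M7: none of the 2 fault types match ✗
  M8: none of the 2 fault types match ✗
  M9: none of the 2 fault types match ✗
  M10: none of the 2 fault types match ✗
Consistent faults: {M4 stuck-at-1} — 1 in all.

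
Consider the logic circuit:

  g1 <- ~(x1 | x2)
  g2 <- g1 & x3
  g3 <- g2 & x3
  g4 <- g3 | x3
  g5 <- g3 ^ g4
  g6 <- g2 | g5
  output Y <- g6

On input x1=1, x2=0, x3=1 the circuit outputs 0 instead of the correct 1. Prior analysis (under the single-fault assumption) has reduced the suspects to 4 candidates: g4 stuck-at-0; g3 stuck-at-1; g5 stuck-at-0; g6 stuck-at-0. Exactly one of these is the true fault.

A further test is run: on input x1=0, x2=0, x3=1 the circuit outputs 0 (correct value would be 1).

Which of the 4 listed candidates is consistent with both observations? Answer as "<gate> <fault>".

g6 stuck-at-0

Evaluate each candidate on input x1=0, x2=0, x3=1:
  g4 stuck-at-0: g1=1, g2=1, g3=1, g4=0 [stuck-at-0], g5=1, g6=1 → 1 — eliminated
  g3 stuck-at-1: g1=1, g2=1, g3=1 [stuck-at-1], g4=1, g5=0, g6=1 → 1 — eliminated
  g5 stuck-at-0: g1=1, g2=1, g3=1, g4=1, g5=0 [stuck-at-0], g6=1 → 1 — eliminated
  g6 stuck-at-0: g1=1, g2=1, g3=1, g4=1, g5=0, g6=0 [stuck-at-0] → 0 — matches
Only g6 stuck-at-0 reproduces the observed 0.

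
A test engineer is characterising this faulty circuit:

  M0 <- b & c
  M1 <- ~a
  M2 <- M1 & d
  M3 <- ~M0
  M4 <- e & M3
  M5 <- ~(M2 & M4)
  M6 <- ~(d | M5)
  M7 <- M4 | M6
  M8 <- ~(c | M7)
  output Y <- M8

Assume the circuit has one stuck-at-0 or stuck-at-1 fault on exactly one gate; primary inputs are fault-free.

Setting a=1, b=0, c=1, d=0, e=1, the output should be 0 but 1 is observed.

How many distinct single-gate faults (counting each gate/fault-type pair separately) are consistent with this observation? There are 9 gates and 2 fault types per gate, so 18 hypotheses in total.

Fault-free: M0=0, M1=0, M2=0, M3=1, M4=1, M5=1, M6=0, M7=1, M8=0 → 0. Observed 1.
  M0: none of the 2 fault types match ✗
  M1: none of the 2 fault types match ✗
  M2: none of the 2 fault types match ✗
  M3: none of the 2 fault types match ✗
  M4: none of the 2 fault types match ✗
  M5: none of the 2 fault types match ✗
  M6: none of the 2 fault types match ✗
  M7: none of the 2 fault types match ✗
  M8: stuck-at-1 ✓; others ✗
Consistent faults: {M8 stuck-at-1} — 1 in all.

1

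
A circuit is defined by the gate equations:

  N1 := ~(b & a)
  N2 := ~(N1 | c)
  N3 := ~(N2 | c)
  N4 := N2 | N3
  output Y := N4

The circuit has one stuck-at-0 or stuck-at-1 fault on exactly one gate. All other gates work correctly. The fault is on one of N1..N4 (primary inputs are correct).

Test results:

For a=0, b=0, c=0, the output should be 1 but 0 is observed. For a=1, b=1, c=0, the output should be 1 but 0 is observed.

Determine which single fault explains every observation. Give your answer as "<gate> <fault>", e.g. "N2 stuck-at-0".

Fault-free values for test 1 (a=0, b=0, c=0): N1=1, N2=0, N3=1, N4=1, giving Y=1. Observed 0.
Test 1: faults giving observed 0 are {N3 stuck-at-0, N4 stuck-at-0}.
Test 2 (a=1, b=1, c=0): fault-free N1=0, N2=1, N3=0, N4=1 → 1; observed 0. Eliminates N3 stuck-at-0.
Only N4 stuck-at-0 is consistent with every test.

N4 stuck-at-0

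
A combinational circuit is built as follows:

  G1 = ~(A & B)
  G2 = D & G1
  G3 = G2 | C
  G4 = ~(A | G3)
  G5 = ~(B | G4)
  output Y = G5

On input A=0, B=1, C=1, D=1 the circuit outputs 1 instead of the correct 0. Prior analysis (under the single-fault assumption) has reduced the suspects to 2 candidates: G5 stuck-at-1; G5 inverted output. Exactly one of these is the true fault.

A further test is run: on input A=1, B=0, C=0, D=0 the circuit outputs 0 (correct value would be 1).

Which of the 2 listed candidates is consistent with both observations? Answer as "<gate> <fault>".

Evaluate each candidate on input A=1, B=0, C=0, D=0:
  G5 stuck-at-1: G1=1, G2=0, G3=0, G4=0, G5=1 [stuck-at-1] → 1 — eliminated
  G5 inverted output: G1=1, G2=0, G3=0, G4=0, G5=0 [inverted output] → 0 — matches
Only G5 inverted output reproduces the observed 0.

G5 inverted output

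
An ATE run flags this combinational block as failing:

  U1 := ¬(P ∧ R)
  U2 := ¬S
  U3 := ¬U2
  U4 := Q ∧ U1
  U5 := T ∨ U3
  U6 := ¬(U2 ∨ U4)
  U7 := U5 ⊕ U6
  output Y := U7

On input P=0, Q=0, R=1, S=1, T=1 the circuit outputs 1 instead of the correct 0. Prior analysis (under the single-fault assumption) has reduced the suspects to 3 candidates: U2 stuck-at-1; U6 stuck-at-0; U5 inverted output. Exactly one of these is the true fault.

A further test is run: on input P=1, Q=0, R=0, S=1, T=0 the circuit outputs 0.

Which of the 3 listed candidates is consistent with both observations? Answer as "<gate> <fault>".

U2 stuck-at-1

Evaluate each candidate on input P=1, Q=0, R=0, S=1, T=0:
  U2 stuck-at-1: U1=1, U2=1 [stuck-at-1], U3=0, U4=0, U5=0, U6=0, U7=0 → 0 — matches
  U6 stuck-at-0: U1=1, U2=0, U3=1, U4=0, U5=1, U6=0 [stuck-at-0], U7=1 → 1 — eliminated
  U5 inverted output: U1=1, U2=0, U3=1, U4=0, U5=0 [inverted output], U6=1, U7=1 → 1 — eliminated
Only U2 stuck-at-1 reproduces the observed 0.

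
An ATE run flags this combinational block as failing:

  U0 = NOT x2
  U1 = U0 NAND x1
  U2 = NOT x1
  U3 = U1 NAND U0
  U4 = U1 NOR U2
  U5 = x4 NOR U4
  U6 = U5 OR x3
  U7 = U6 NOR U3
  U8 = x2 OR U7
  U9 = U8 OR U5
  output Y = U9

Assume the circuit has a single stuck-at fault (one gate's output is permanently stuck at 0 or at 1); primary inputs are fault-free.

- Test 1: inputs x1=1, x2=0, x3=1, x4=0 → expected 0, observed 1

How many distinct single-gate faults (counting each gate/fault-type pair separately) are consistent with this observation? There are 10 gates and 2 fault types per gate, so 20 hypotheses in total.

8

Fault-free: U0=1, U1=0, U2=0, U3=1, U4=1, U5=0, U6=1, U7=0, U8=0, U9=0 → 0. Observed 1.
  U0: stuck-at-0 ✓; others ✗
  U1: stuck-at-1 ✓; others ✗
  U2: stuck-at-1 ✓; others ✗
  U3: none of the 2 fault types match ✗
  U4: stuck-at-0 ✓; others ✗
  U5: stuck-at-1 ✓; others ✗
  U6: none of the 2 fault types match ✗
  U7: stuck-at-1 ✓; others ✗
  U8: stuck-at-1 ✓; others ✗
  U9: stuck-at-1 ✓; others ✗
Consistent faults: {U0 stuck-at-0, U1 stuck-at-1, U2 stuck-at-1, U4 stuck-at-0, U5 stuck-at-1, U7 stuck-at-1, U8 stuck-at-1, U9 stuck-at-1} — 8 in all.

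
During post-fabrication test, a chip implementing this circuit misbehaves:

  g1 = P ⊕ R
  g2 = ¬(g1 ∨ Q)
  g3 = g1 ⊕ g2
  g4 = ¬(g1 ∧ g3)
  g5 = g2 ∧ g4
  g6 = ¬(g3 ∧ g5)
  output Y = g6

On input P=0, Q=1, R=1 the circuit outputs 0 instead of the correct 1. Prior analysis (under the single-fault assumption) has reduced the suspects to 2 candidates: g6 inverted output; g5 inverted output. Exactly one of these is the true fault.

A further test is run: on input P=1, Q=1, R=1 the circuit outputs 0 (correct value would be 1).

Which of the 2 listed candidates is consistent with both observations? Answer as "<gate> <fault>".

Evaluate each candidate on input P=1, Q=1, R=1:
  g6 inverted output: g1=0, g2=0, g3=0, g4=1, g5=0, g6=0 [inverted output] → 0 — matches
  g5 inverted output: g1=0, g2=0, g3=0, g4=1, g5=1 [inverted output], g6=1 → 1 — eliminated
Only g6 inverted output reproduces the observed 0.

g6 inverted output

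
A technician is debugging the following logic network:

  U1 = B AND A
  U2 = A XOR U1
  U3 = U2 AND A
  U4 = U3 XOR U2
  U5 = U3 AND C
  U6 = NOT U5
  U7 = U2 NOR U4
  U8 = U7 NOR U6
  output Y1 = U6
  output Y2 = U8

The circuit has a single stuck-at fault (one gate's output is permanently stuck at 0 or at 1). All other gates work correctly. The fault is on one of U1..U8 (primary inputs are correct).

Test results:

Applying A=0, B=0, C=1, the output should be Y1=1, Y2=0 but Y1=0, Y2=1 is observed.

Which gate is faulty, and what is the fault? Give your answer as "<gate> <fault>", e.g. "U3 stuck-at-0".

U3 stuck-at-1

Fault-free values for test 1 (A=0, B=0, C=1): U1=0, U2=0, U3=0, U4=0, U5=0, U6=1, U7=1, U8=0, giving Y1=1, Y2=0. Observed Y1=0, Y2=1.
Test 1: faults giving observed Y1=0, Y2=1 are {U3 stuck-at-1}.
Only U3 stuck-at-1 is consistent with every test.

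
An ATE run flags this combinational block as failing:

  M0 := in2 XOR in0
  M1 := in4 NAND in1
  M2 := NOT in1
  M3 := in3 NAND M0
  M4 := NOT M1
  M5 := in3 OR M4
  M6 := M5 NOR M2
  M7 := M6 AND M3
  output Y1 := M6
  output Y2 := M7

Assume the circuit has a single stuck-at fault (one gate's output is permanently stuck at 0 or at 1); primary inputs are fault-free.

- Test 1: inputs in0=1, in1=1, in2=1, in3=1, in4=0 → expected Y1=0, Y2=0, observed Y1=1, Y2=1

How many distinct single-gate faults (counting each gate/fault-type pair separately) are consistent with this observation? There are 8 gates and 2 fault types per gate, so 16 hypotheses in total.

Fault-free: M0=0, M1=1, M2=0, M3=1, M4=0, M5=1, M6=0, M7=0 → Y1=0, Y2=0. Observed Y1=1, Y2=1.
  M0: none of the 2 fault types match ✗
  M1: none of the 2 fault types match ✗
  M2: none of the 2 fault types match ✗
  M3: none of the 2 fault types match ✗
  M4: none of the 2 fault types match ✗
  M5: stuck-at-0 ✓; others ✗
  M6: stuck-at-1 ✓; others ✗
  M7: none of the 2 fault types match ✗
Consistent faults: {M5 stuck-at-0, M6 stuck-at-1} — 2 in all.

2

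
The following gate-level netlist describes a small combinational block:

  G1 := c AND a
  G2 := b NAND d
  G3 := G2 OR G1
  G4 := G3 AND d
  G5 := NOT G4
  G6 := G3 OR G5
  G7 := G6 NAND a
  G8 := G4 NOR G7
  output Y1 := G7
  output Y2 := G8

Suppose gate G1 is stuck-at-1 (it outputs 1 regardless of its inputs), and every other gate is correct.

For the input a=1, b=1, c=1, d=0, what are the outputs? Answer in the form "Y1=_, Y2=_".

Y1=0, Y2=1

Propagate with G1 forced: G1=1 [stuck-at-1], G2=1, G3=1, G4=0, G5=1, G6=1, G7=0, G8=1.
So the outputs are Y1=0, Y2=1. (Same as the fault-free value — the fault is masked on this input.)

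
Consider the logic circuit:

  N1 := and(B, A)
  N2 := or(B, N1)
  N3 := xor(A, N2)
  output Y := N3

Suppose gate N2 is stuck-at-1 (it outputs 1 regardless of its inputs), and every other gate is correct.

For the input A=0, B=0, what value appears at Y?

1

Propagate with N2 forced: N1=0, N2=1 [stuck-at-1], N3=1.
So Y = 1. (Without the fault it would be 0.)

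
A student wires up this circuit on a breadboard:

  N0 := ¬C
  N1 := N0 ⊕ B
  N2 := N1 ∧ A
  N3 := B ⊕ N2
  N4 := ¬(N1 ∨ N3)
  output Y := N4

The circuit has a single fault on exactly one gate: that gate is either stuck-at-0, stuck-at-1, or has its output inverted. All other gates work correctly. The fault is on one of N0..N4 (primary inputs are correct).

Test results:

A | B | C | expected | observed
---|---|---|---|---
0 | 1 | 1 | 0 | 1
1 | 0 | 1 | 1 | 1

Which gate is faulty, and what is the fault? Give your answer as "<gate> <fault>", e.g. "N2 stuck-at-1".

N4 stuck-at-1

Fault-free values for test 1 (A=0, B=1, C=1): N0=0, N1=1, N2=0, N3=1, N4=0, giving Y=0. Observed 1.
Test 1: faults giving observed 1 are {N4 stuck-at-1, N4 inverted output}.
Test 2 (A=1, B=0, C=1): fault-free N0=0, N1=0, N2=0, N3=0, N4=1 → 1; observed 1. Eliminates N4 inverted output.
Only N4 stuck-at-1 is consistent with every test.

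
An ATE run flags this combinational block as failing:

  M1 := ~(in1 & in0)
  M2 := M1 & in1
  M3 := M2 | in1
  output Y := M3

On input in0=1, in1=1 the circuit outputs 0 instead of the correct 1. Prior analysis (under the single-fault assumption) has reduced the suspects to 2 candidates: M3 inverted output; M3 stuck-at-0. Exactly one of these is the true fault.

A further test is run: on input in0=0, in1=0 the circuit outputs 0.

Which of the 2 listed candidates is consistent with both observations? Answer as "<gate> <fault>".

Evaluate each candidate on input in0=0, in1=0:
  M3 inverted output: M1=1, M2=0, M3=1 [inverted output] → 1 — eliminated
  M3 stuck-at-0: M1=1, M2=0, M3=0 [stuck-at-0] → 0 — matches
Only M3 stuck-at-0 reproduces the observed 0.

M3 stuck-at-0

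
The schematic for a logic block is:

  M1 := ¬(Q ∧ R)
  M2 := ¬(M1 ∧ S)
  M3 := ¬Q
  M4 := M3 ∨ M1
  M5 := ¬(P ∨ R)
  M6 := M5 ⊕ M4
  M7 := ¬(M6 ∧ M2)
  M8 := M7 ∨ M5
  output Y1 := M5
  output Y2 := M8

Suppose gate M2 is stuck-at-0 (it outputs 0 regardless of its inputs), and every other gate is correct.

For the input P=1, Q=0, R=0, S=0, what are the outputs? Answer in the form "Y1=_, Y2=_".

Propagate with M2 forced: M1=1, M2=0 [stuck-at-0], M3=1, M4=1, M5=0, M6=1, M7=1, M8=1.
So the outputs are Y1=0, Y2=1. (Without the fault they would be Y1=0, Y2=0.)

Y1=0, Y2=1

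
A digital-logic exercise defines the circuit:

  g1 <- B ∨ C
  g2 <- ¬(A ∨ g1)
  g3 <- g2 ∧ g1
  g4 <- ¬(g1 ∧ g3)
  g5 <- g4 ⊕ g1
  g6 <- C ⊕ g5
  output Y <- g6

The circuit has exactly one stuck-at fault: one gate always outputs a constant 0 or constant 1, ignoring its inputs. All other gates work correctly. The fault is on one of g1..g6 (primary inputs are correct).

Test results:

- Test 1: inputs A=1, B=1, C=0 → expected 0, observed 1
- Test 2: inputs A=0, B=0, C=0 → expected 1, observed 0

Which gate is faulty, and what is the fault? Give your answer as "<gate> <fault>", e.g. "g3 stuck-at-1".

g4 stuck-at-0

Fault-free values for test 1 (A=1, B=1, C=0): g1=1, g2=0, g3=0, g4=1, g5=0, g6=0, giving Y=0. Observed 1.
Test 1: faults giving observed 1 are {g1 stuck-at-0, g2 stuck-at-1, g3 stuck-at-1, g4 stuck-at-0, g5 stuck-at-1, g6 stuck-at-1}.
Test 2 (A=0, B=0, C=0): fault-free g1=0, g2=1, g3=0, g4=1, g5=1, g6=1 → 1; observed 0. Eliminates g1 stuck-at-0, g2 stuck-at-1, g3 stuck-at-1, g5 stuck-at-1, g6 stuck-at-1.
Only g4 stuck-at-0 is consistent with every test.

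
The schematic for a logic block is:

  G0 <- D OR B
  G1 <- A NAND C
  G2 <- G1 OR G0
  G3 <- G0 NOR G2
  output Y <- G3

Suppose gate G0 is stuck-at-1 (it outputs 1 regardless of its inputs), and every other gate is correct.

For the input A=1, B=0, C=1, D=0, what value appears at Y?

Propagate with G0 forced: G0=1 [stuck-at-1], G1=0, G2=1, G3=0.
So Y = 0. (Without the fault it would be 1.)

0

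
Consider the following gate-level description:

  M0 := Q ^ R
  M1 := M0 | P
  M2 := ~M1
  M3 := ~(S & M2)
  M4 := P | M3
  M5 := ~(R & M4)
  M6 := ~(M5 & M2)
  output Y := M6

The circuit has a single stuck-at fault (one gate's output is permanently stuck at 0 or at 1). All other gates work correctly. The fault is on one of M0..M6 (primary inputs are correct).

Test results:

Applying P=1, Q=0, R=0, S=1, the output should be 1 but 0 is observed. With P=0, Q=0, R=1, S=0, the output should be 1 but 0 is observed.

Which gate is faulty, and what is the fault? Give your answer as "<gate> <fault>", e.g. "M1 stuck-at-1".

M6 stuck-at-0

Fault-free values for test 1 (P=1, Q=0, R=0, S=1): M0=0, M1=1, M2=0, M3=1, M4=1, M5=1, M6=1, giving Y=1. Observed 0.
Test 1: faults giving observed 0 are {M1 stuck-at-0, M2 stuck-at-1, M6 stuck-at-0}.
Test 2 (P=0, Q=0, R=1, S=0): fault-free M0=1, M1=1, M2=0, M3=1, M4=1, M5=0, M6=1 → 1; observed 0. Eliminates M1 stuck-at-0, M2 stuck-at-1.
Only M6 stuck-at-0 is consistent with every test.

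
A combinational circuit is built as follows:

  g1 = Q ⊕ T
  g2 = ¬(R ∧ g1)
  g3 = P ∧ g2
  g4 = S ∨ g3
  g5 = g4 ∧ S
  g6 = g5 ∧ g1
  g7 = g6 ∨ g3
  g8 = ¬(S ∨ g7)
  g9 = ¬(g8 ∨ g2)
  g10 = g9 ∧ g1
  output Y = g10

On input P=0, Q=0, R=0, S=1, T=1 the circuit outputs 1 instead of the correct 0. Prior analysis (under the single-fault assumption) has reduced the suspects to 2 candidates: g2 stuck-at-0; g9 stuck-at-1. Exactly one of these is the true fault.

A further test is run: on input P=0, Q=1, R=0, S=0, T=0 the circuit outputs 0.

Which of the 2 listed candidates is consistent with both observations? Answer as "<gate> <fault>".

Evaluate each candidate on input P=0, Q=1, R=0, S=0, T=0:
  g2 stuck-at-0: g1=1, g2=0 [stuck-at-0], g3=0, g4=0, g5=0, g6=0, g7=0, g8=1, g9=0, g10=0 → 0 — matches
  g9 stuck-at-1: g1=1, g2=1, g3=0, g4=0, g5=0, g6=0, g7=0, g8=1, g9=1 [stuck-at-1], g10=1 → 1 — eliminated
Only g2 stuck-at-0 reproduces the observed 0.

g2 stuck-at-0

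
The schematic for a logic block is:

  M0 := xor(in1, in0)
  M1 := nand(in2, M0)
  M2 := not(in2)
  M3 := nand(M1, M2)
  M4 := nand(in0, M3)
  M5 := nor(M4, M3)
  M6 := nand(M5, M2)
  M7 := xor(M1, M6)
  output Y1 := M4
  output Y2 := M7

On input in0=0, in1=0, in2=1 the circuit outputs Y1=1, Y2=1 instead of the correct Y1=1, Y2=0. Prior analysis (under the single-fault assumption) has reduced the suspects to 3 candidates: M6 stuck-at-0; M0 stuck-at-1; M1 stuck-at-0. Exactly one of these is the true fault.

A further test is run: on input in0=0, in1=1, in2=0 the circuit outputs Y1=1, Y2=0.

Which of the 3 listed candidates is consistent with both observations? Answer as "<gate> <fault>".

M0 stuck-at-1

Evaluate each candidate on input in0=0, in1=1, in2=0:
  M6 stuck-at-0: M0=1, M1=1, M2=1, M3=0, M4=1, M5=0, M6=0 [stuck-at-0], M7=1 → Y1=1, Y2=1 — eliminated
  M0 stuck-at-1: M0=1 [stuck-at-1], M1=1, M2=1, M3=0, M4=1, M5=0, M6=1, M7=0 → Y1=1, Y2=0 — matches
  M1 stuck-at-0: M0=1, M1=0 [stuck-at-0], M2=1, M3=1, M4=1, M5=0, M6=1, M7=1 → Y1=1, Y2=1 — eliminated
Only M0 stuck-at-1 reproduces the observed Y1=1, Y2=0.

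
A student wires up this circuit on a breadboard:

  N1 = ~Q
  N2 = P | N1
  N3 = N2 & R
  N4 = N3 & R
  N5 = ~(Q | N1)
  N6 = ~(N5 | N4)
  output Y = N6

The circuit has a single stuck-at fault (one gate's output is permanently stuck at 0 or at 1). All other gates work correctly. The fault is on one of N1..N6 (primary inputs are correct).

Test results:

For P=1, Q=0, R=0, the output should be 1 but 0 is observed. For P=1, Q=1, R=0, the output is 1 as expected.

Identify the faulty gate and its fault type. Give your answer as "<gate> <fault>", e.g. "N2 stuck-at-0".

Fault-free values for test 1 (P=1, Q=0, R=0): N1=1, N2=1, N3=0, N4=0, N5=0, N6=1, giving Y=1. Observed 0.
Test 1: faults giving observed 0 are {N1 stuck-at-0, N4 stuck-at-1, N5 stuck-at-1, N6 stuck-at-0}.
Test 2 (P=1, Q=1, R=0): fault-free N1=0, N2=1, N3=0, N4=0, N5=0, N6=1 → 1; observed 1. Eliminates N4 stuck-at-1, N5 stuck-at-1, N6 stuck-at-0.
Only N1 stuck-at-0 is consistent with every test.

N1 stuck-at-0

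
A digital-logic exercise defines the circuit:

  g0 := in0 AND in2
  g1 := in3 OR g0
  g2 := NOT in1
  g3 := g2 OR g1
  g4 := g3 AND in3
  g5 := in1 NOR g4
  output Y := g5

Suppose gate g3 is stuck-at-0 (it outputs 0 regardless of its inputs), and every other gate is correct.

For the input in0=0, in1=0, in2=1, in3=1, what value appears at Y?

Propagate with g3 forced: g0=0, g1=1, g2=1, g3=0 [stuck-at-0], g4=0, g5=1.
So Y = 1. (Without the fault it would be 0.)

1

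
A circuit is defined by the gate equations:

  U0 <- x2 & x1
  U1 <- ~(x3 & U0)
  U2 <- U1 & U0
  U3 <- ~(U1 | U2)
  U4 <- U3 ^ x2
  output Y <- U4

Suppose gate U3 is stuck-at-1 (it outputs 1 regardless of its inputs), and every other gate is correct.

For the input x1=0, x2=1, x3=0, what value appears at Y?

Propagate with U3 forced: U0=0, U1=1, U2=0, U3=1 [stuck-at-1], U4=0.
So Y = 0. (Without the fault it would be 1.)

0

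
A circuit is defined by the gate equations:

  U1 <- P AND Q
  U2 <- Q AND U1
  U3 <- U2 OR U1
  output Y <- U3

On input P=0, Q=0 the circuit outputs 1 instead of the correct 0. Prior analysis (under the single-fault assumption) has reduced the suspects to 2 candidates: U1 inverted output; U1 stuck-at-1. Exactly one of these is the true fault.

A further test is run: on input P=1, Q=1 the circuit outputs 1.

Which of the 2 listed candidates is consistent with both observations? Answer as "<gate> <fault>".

Evaluate each candidate on input P=1, Q=1:
  U1 inverted output: U1=0 [inverted output], U2=0, U3=0 → 0 — eliminated
  U1 stuck-at-1: U1=1 [stuck-at-1], U2=1, U3=1 → 1 — matches
Only U1 stuck-at-1 reproduces the observed 1.

U1 stuck-at-1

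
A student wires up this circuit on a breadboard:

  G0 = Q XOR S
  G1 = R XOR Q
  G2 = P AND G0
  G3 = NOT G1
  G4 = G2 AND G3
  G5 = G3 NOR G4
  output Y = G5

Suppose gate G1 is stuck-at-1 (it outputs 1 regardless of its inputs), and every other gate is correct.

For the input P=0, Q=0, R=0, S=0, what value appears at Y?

1

Propagate with G1 forced: G0=0, G1=1 [stuck-at-1], G2=0, G3=0, G4=0, G5=1.
So Y = 1. (Without the fault it would be 0.)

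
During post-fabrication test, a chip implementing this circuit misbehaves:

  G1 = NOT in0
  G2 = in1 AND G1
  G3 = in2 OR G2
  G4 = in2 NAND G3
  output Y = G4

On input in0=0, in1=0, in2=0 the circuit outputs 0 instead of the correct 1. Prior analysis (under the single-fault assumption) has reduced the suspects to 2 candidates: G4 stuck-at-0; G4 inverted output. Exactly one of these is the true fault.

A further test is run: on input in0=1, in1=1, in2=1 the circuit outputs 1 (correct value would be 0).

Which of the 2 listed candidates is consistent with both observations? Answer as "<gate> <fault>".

G4 inverted output

Evaluate each candidate on input in0=1, in1=1, in2=1:
  G4 stuck-at-0: G1=0, G2=0, G3=1, G4=0 [stuck-at-0] → 0 — eliminated
  G4 inverted output: G1=0, G2=0, G3=1, G4=1 [inverted output] → 1 — matches
Only G4 inverted output reproduces the observed 1.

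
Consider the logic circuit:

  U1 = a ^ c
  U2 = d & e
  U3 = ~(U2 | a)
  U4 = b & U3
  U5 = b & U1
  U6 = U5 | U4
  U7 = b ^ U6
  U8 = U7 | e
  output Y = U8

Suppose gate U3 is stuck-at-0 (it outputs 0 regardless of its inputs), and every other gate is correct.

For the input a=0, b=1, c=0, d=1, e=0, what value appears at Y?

Propagate with U3 forced: U1=0, U2=0, U3=0 [stuck-at-0], U4=0, U5=0, U6=0, U7=1, U8=1.
So Y = 1. (Without the fault it would be 0.)

1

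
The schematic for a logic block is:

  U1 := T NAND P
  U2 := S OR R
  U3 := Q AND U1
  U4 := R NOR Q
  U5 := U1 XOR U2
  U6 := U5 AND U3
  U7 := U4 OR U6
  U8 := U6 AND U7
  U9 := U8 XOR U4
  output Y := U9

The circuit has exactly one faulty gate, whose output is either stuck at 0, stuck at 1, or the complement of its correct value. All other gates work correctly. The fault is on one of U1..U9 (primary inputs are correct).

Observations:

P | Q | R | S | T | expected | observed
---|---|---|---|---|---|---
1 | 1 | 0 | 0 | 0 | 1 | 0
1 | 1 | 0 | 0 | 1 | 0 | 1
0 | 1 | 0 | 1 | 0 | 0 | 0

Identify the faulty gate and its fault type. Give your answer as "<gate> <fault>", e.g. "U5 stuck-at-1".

Fault-free values for test 1 (P=1, Q=1, R=0, S=0, T=0): U1=1, U2=0, U3=1, U4=0, U5=1, U6=1, U7=1, U8=1, U9=1, giving Y=1. Observed 0.
Test 1: faults giving observed 0 are {U1 stuck-at-0, U1 inverted output, U2 stuck-at-1, U2 inverted output, U3 stuck-at-0, U3 inverted output, U4 stuck-at-1, U4 inverted output, U5 stuck-at-0, U5 inverted output, U6 stuck-at-0, U6 inverted output, U7 stuck-at-0, U7 inverted output, U8 stuck-at-0, U8 inverted output, U9 stuck-at-0, U9 inverted output}.
Test 2 (P=1, Q=1, R=0, S=0, T=1): fault-free U1=0, U2=0, U3=0, U4=0, U5=0, U6=0, U7=0, U8=0, U9=0 → 0; observed 1. Eliminates U1 stuck-at-0, U2 stuck-at-1, U2 inverted output, U3 stuck-at-0, U3 inverted output, U5 stuck-at-0, U5 inverted output, U6 stuck-at-0, U7 stuck-at-0, U7 inverted output, U8 stuck-at-0, U9 stuck-at-0.
Test 3 (P=0, Q=1, R=0, S=1, T=0): fault-free U1=1, U2=1, U3=1, U4=0, U5=0, U6=0, U7=0, U8=0, U9=0 → 0; observed 0. Eliminates U4 stuck-at-1, U4 inverted output, U6 inverted output, U8 inverted output, U9 inverted output.
Only U1 inverted output is consistent with every test.

U1 inverted output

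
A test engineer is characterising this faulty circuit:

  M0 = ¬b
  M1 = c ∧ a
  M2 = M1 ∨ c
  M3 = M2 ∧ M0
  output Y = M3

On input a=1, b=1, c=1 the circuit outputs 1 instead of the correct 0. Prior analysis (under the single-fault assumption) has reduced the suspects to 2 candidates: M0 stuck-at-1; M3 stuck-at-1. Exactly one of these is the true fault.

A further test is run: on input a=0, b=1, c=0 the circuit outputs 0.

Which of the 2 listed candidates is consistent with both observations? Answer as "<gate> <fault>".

M0 stuck-at-1

Evaluate each candidate on input a=0, b=1, c=0:
  M0 stuck-at-1: M0=1 [stuck-at-1], M1=0, M2=0, M3=0 → 0 — matches
  M3 stuck-at-1: M0=0, M1=0, M2=0, M3=1 [stuck-at-1] → 1 — eliminated
Only M0 stuck-at-1 reproduces the observed 0.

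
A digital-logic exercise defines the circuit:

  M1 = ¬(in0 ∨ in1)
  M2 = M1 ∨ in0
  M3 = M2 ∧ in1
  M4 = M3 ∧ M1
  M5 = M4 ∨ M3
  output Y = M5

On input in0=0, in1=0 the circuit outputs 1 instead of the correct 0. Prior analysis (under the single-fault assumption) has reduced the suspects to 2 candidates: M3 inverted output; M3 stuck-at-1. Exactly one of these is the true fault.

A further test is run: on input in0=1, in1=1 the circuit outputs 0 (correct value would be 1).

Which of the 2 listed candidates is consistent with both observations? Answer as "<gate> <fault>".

M3 inverted output

Evaluate each candidate on input in0=1, in1=1:
  M3 inverted output: M1=0, M2=1, M3=0 [inverted output], M4=0, M5=0 → 0 — matches
  M3 stuck-at-1: M1=0, M2=1, M3=1 [stuck-at-1], M4=0, M5=1 → 1 — eliminated
Only M3 inverted output reproduces the observed 0.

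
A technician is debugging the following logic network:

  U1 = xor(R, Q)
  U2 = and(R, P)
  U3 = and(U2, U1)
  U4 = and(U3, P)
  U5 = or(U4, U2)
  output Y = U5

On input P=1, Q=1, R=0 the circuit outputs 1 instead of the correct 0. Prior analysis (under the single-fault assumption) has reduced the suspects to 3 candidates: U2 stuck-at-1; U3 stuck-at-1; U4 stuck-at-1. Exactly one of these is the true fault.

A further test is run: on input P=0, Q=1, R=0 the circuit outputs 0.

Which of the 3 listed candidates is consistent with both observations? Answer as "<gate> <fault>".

Evaluate each candidate on input P=0, Q=1, R=0:
  U2 stuck-at-1: U1=1, U2=1 [stuck-at-1], U3=1, U4=0, U5=1 → 1 — eliminated
  U3 stuck-at-1: U1=1, U2=0, U3=1 [stuck-at-1], U4=0, U5=0 → 0 — matches
  U4 stuck-at-1: U1=1, U2=0, U3=0, U4=1 [stuck-at-1], U5=1 → 1 — eliminated
Only U3 stuck-at-1 reproduces the observed 0.

U3 stuck-at-1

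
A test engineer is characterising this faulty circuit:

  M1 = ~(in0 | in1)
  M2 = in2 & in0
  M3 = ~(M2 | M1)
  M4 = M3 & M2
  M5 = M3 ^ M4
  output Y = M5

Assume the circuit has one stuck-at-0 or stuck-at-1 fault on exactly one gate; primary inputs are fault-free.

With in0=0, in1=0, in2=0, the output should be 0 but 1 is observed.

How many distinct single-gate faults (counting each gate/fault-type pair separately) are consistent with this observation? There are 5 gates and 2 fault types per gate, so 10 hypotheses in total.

Fault-free: M1=1, M2=0, M3=0, M4=0, M5=0 → 0. Observed 1.
  M1 stuck-at-0: output 1 ✓
  M1 stuck-at-1: output 0 ✗
  M2 stuck-at-0: output 0 ✗
  M2 stuck-at-1: output 0 ✗
  M3 stuck-at-0: output 0 ✗
  M3 stuck-at-1: output 1 ✓
  M4 stuck-at-0: output 0 ✗
  M4 stuck-at-1: output 1 ✓
  M5 stuck-at-0: output 0 ✗
  M5 stuck-at-1: output 1 ✓
Consistent faults: {M1 stuck-at-0, M3 stuck-at-1, M4 stuck-at-1, M5 stuck-at-1} — 4 in all.

4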